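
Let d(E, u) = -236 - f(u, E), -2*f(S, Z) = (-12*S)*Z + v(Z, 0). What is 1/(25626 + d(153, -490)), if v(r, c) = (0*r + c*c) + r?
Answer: 2/950573 ≈ 2.1040e-6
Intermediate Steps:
v(r, c) = r + c² (v(r, c) = (0 + c²) + r = c² + r = r + c²)
f(S, Z) = -Z/2 + 6*S*Z (f(S, Z) = -((-12*S)*Z + (Z + 0²))/2 = -(-12*S*Z + (Z + 0))/2 = -(-12*S*Z + Z)/2 = -(Z - 12*S*Z)/2 = -Z/2 + 6*S*Z)
d(E, u) = -236 - E*(-1 + 12*u)/2
1/(25626 + d(153, -490)) = 1/(25626 + (-236 + (½)*153 - 6*153*(-490))) = 1/(25626 + (-236 + 153/2 + 449820)) = 1/(25626 + 899321/2) = 1/(950573/2) = 2/950573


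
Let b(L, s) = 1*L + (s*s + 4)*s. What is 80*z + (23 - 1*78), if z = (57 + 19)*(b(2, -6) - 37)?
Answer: -1672055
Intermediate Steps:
b(L, s) = L + s*(4 + s**2) (b(L, s) = L + (s**2 + 4)*s = L + (4 + s**2)*s = L + s*(4 + s**2))
z = -20900 (z = (57 + 19)*((2 + (-6)**3 + 4*(-6)) - 37) = 76*((2 - 216 - 24) - 37) = 76*(-238 - 37) = 76*(-275) = -20900)
80*z + (23 - 1*78) = 80*(-20900) + (23 - 1*78) = -1672000 + (23 - 78) = -1672000 - 55 = -1672055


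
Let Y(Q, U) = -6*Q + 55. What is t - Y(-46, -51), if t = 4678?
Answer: 4347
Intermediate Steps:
Y(Q, U) = 55 - 6*Q
t - Y(-46, -51) = 4678 - (55 - 6*(-46)) = 4678 - (55 + 276) = 4678 - 1*331 = 4678 - 331 = 4347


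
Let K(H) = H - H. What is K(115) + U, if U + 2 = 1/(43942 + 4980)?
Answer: -97843/48922 ≈ -2.0000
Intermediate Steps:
K(H) = 0
U = -97843/48922 (U = -2 + 1/(43942 + 4980) = -2 + 1/48922 = -97843/48922 ≈ -2.0000)
K(115) + U = 0 - 97843/48922 = -97843/48922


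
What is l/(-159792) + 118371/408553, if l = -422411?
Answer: 191492020115/65283500976 ≈ 2.9332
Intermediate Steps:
l/(-159792) + 118371/408553 = -422411/(-159792) + 118371/408553 = -422411*(-1/159792) + 118371*(1/408553) = 422411/159792 + 118371/408553 = 191492020115/65283500976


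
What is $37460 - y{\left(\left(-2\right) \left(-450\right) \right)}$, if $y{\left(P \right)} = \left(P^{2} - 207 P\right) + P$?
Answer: $-587140$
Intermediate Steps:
$y{\left(P \right)} = P^{2} - 206 P$
$37460 - y{\left(\left(-2\right) \left(-450\right) \right)} = 37460 - \left(-2\right) \left(-450\right) \left(-206 - -900\right) = 37460 - 900 \left(-206 + 900\right) = 37460 - 900 \cdot 694 = 37460 - 624600 = -587140$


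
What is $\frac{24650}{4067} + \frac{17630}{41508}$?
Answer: $\frac{547436705}{84406518} \approx 6.4857$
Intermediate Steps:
$\frac{24650}{4067} + \frac{17630}{41508} = 24650 \cdot \frac{1}{4067} + 17630 \cdot \frac{1}{41508} = \frac{24650}{4067} + \frac{8815}{20754} = \frac{547436705}{84406518}$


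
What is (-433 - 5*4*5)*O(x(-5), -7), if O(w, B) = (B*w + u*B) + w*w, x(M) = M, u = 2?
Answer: -24518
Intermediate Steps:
O(w, B) = w² + 2*B + B*w (O(w, B) = (B*w + 2*B) + w*w = (2*B + B*w) + w² = w² + 2*B + B*w)
(-433 - 5*4*5)*O(x(-5), -7) = (-433 - 5*4*5)*((-5)² + 2*(-7) - 7*(-5)) = (-433 - 20*5)*(25 - 14 + 35) = (-433 - 100)*46 = -533*46 = -24518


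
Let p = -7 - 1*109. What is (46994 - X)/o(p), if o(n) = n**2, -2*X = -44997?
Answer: 48991/26912 ≈ 1.8204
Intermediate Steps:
X = 44997/2 (X = -1/2*(-44997) = 44997/2 ≈ 22499.)
p = -116 (p = -7 - 109 = -116)
(46994 - X)/o(p) = (46994 - 1*44997/2)/((-116)**2) = (46994 - 44997/2)/13456 = (48991/2)*(1/13456) = 48991/26912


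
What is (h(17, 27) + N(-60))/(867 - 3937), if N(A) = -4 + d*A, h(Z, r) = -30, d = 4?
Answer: 137/1535 ≈ 0.089251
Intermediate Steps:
N(A) = -4 + 4*A
(h(17, 27) + N(-60))/(867 - 3937) = (-30 + (-4 + 4*(-60)))/(867 - 3937) = (-30 + (-4 - 240))/(-3070) = (-30 - 244)*(-1/3070) = -274*(-1/3070) = 137/1535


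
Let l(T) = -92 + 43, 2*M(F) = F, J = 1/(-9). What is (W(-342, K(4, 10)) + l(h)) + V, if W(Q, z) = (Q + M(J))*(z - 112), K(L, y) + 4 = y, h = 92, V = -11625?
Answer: 221255/9 ≈ 24584.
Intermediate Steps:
J = -⅑ ≈ -0.11111
M(F) = F/2
l(T) = -49
K(L, y) = -4 + y
W(Q, z) = (-112 + z)*(-1/18 + Q) (W(Q, z) = (Q + (½)*(-⅑))*(z - 112) = (Q - 1/18)*(-112 + z) = (-1/18 + Q)*(-112 + z) = (-112 + z)*(-1/18 + Q))
(W(-342, K(4, 10)) + l(h)) + V = ((56/9 - 112*(-342) - (-4 + 10)/18 - 342*(-4 + 10)) - 49) - 11625 = ((56/9 + 38304 - 1/18*6 - 342*6) - 49) - 11625 = ((56/9 + 38304 - ⅓ - 2052) - 49) - 11625 = (326321/9 - 49) - 11625 = 325880/9 - 11625 = 221255/9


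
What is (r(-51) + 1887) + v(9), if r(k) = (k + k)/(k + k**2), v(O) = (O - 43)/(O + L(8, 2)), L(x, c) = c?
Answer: 518064/275 ≈ 1883.9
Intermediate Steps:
v(O) = (-43 + O)/(2 + O) (v(O) = (O - 43)/(O + 2) = (-43 + O)/(2 + O))
r(k) = 2*k/(k + k**2) (r(k) = (2*k)/(k + k**2) = 2*k/(k + k**2))
(r(-51) + 1887) + v(9) = (2/(1 - 51) + 1887) + (-43 + 9)/(2 + 9) = (2/(-50) + 1887) - 34/11 = (2*(-1/50) + 1887) + (1/11)*(-34) = (-1/25 + 1887) - 34/11 = 47174/25 - 34/11 = 518064/275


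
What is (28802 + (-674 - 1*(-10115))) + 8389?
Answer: 46632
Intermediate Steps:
(28802 + (-674 - 1*(-10115))) + 8389 = (28802 + (-674 + 10115)) + 8389 = (28802 + 9441) + 8389 = 38243 + 8389 = 46632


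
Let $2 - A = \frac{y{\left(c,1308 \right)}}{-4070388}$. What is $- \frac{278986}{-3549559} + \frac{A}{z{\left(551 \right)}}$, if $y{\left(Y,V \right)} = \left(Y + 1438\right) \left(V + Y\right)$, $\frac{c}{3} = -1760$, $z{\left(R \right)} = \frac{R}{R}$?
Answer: $\frac{7016626778114}{1204006863241} \approx 5.8277$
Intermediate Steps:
$z{\left(R \right)} = 1$
$c = -5280$ ($c = 3 \left(-1760\right) = -5280$)
$y{\left(Y,V \right)} = \left(1438 + Y\right) \left(V + Y\right)$
$A = \frac{1950100}{339199}$ ($A = 2 - \frac{\left(-5280\right)^{2} + 1438 \cdot 1308 + 1438 \left(-5280\right) + 1308 \left(-5280\right)}{-4070388} = 2 - \left(27878400 + 1880904 - 7592640 - 6906240\right) \left(- \frac{1}{4070388}\right) = 2 - 15260424 \left(- \frac{1}{4070388}\right) = 2 - - \frac{1271702}{339199} = 2 + \frac{1271702}{339199} = \frac{1950100}{339199} \approx 5.7491$)
$- \frac{278986}{-3549559} + \frac{A}{z{\left(551 \right)}} = - \frac{278986}{-3549559} + \frac{1950100}{339199 \cdot 1} = \left(-278986\right) \left(- \frac{1}{3549559}\right) + \frac{1950100}{339199} \cdot 1 = \frac{278986}{3549559} + \frac{1950100}{339199} = \frac{7016626778114}{1204006863241}$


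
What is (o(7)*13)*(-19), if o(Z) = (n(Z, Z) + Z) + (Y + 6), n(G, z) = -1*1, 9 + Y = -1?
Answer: -494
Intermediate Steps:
Y = -10 (Y = -9 - 1 = -10)
n(G, z) = -1
o(Z) = -5 + Z (o(Z) = (-1 + Z) + (-10 + 6) = (-1 + Z) - 4 = -5 + Z)
(o(7)*13)*(-19) = ((-5 + 7)*13)*(-19) = (2*13)*(-19) = 26*(-19) = -494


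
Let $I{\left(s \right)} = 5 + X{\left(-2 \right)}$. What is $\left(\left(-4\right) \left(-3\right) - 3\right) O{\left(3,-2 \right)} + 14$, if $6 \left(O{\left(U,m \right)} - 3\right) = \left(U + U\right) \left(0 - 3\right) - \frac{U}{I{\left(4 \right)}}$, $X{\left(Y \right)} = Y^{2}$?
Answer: $\frac{27}{2} \approx 13.5$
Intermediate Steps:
$I{\left(s \right)} = 9$ ($I{\left(s \right)} = 5 + \left(-2\right)^{2} = 5 + 4 = 9$)
$O{\left(U,m \right)} = 3 - \frac{55 U}{54}$ ($O{\left(U,m \right)} = 3 + \frac{\left(U + U\right) \left(0 - 3\right) - \frac{U}{9}}{6} = 3 + \frac{2 U \left(-3\right) - U \frac{1}{9}}{6} = 3 + \frac{- 6 U - \frac{U}{9}}{6} = 3 + \frac{\left(- \frac{55}{9}\right) U}{6} = 3 - \frac{55 U}{54}$)
$\left(\left(-4\right) \left(-3\right) - 3\right) O{\left(3,-2 \right)} + 14 = \left(\left(-4\right) \left(-3\right) - 3\right) \left(3 - \frac{55}{18}\right) + 14 = \left(12 - 3\right) \left(3 - \frac{55}{18}\right) + 14 = 9 \left(- \frac{1}{18}\right) + 14 = - \frac{1}{2} + 14 = \frac{27}{2}$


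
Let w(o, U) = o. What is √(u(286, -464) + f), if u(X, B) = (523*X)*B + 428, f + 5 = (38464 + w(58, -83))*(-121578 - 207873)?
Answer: I*√12760515191 ≈ 1.1296e+5*I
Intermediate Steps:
f = -12691111427 (f = -5 + (38464 + 58)*(-121578 - 207873) = -5 + 38522*(-329451) = -5 - 12691111422 = -12691111427)
u(X, B) = 428 + 523*B*X (u(X, B) = 523*B*X + 428 = 428 + 523*B*X)
√(u(286, -464) + f) = √((428 + 523*(-464)*286) - 12691111427) = √((428 - 69404192) - 12691111427) = √(-69403764 - 12691111427) = √(-12760515191) = I*√12760515191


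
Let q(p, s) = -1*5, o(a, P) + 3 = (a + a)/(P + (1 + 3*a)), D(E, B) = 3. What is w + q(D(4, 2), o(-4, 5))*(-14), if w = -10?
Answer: 60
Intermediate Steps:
o(a, P) = -3 + 2*a/(1 + P + 3*a) (o(a, P) = -3 + (a + a)/(P + (1 + 3*a)) = -3 + (2*a)/(1 + P + 3*a) = -3 + 2*a/(1 + P + 3*a))
q(p, s) = -5
w + q(D(4, 2), o(-4, 5))*(-14) = -10 - 5*(-14) = -10 + 70 = 60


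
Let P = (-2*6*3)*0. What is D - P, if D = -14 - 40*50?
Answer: -2014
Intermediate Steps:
D = -2014 (D = -14 - 2000 = -2014)
P = 0 (P = -12*3*0 = -36*0 = 0)
D - P = -2014 - 1*0 = -2014 + 0 = -2014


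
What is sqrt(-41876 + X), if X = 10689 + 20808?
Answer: I*sqrt(10379) ≈ 101.88*I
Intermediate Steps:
X = 31497
sqrt(-41876 + X) = sqrt(-41876 + 31497) = sqrt(-10379) = I*sqrt(10379)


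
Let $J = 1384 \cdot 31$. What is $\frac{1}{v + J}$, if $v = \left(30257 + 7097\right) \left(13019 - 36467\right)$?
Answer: $- \frac{1}{875833688} \approx -1.1418 \cdot 10^{-9}$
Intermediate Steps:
$v = -875876592$ ($v = 37354 \left(-23448\right) = -875876592$)
$J = 42904$
$\frac{1}{v + J} = \frac{1}{-875876592 + 42904} = \frac{1}{-875833688} = - \frac{1}{875833688}$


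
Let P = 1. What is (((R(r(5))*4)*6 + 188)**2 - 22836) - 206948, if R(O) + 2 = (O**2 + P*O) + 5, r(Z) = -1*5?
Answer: 317816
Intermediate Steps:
r(Z) = -5
R(O) = 3 + O + O**2 (R(O) = -2 + ((O**2 + 1*O) + 5) = -2 + ((O**2 + O) + 5) = -2 + ((O + O**2) + 5) = -2 + (5 + O + O**2) = 3 + O + O**2)
(((R(r(5))*4)*6 + 188)**2 - 22836) - 206948 = ((((3 - 5 + (-5)**2)*4)*6 + 188)**2 - 22836) - 206948 = ((((3 - 5 + 25)*4)*6 + 188)**2 - 22836) - 206948 = (((23*4)*6 + 188)**2 - 22836) - 206948 = ((92*6 + 188)**2 - 22836) - 206948 = ((552 + 188)**2 - 22836) - 206948 = (740**2 - 22836) - 206948 = (547600 - 22836) - 206948 = 524764 - 206948 = 317816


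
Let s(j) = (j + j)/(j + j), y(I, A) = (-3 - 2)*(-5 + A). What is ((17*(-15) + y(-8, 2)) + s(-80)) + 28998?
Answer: 28759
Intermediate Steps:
y(I, A) = 25 - 5*A (y(I, A) = -5*(-5 + A) = 25 - 5*A)
s(j) = 1 (s(j) = (2*j)/((2*j)) = (2*j)*(1/(2*j)) = 1)
((17*(-15) + y(-8, 2)) + s(-80)) + 28998 = ((17*(-15) + (25 - 5*2)) + 1) + 28998 = ((-255 + (25 - 10)) + 1) + 28998 = ((-255 + 15) + 1) + 28998 = (-240 + 1) + 28998 = -239 + 28998 = 28759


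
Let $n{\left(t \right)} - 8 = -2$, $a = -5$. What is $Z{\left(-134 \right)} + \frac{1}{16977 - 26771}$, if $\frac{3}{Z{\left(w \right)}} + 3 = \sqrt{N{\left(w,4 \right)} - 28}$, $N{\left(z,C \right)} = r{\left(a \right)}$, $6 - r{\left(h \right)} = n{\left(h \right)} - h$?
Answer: $- \frac{7349}{34279} - \frac{i \sqrt{33}}{14} \approx -0.21439 - 0.41033 i$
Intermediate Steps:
$n{\left(t \right)} = 6$ ($n{\left(t \right)} = 8 - 2 = 6$)
$r{\left(h \right)} = h$ ($r{\left(h \right)} = 6 - \left(6 - h\right) = 6 + \left(-6 + h\right) = h$)
$N{\left(z,C \right)} = -5$
$Z{\left(w \right)} = \frac{3}{-3 + i \sqrt{33}}$ ($Z{\left(w \right)} = \frac{3}{-3 + \sqrt{-5 - 28}} = \frac{3}{-3 + \sqrt{-33}} = \frac{3}{-3 + i \sqrt{33}}$)
$Z{\left(-134 \right)} + \frac{1}{16977 - 26771} = \left(- \frac{3}{14} - \frac{i \sqrt{33}}{14}\right) + \frac{1}{16977 - 26771} = \left(- \frac{3}{14} - \frac{i \sqrt{33}}{14}\right) + \frac{1}{-9794} = \left(- \frac{3}{14} - \frac{i \sqrt{33}}{14}\right) - \frac{1}{9794} = - \frac{7349}{34279} - \frac{i \sqrt{33}}{14}$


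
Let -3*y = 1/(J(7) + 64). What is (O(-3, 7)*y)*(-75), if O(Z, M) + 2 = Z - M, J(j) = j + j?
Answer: -50/13 ≈ -3.8462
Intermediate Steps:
J(j) = 2*j
y = -1/234 (y = -1/(3*(2*7 + 64)) = -1/(3*(14 + 64)) = -1/3/78 = -1/3*1/78 = -1/234 ≈ -0.0042735)
O(Z, M) = -2 + Z - M (O(Z, M) = -2 + (Z - M) = -2 + Z - M)
(O(-3, 7)*y)*(-75) = ((-2 - 3 - 1*7)*(-1/234))*(-75) = ((-2 - 3 - 7)*(-1/234))*(-75) = -12*(-1/234)*(-75) = (2/39)*(-75) = -50/13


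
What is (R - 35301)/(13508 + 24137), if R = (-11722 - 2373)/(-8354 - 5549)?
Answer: -490775708/523378435 ≈ -0.93771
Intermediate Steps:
R = 14095/13903 (R = -14095/(-13903) = -14095*(-1/13903) = 14095/13903 ≈ 1.0138)
(R - 35301)/(13508 + 24137) = (14095/13903 - 35301)/(13508 + 24137) = -490775708/13903/37645 = -490775708/13903*1/37645 = -490775708/523378435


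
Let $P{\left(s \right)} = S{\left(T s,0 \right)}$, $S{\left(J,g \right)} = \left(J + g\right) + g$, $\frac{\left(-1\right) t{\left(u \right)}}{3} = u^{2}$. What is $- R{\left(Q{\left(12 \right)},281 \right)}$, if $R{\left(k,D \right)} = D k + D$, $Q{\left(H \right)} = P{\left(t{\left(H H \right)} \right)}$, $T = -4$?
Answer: $-69922073$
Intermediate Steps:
$t{\left(u \right)} = - 3 u^{2}$
$S{\left(J,g \right)} = J + 2 g$
$P{\left(s \right)} = - 4 s$ ($P{\left(s \right)} = - 4 s + 2 \cdot 0 = - 4 s + 0 = - 4 s$)
$Q{\left(H \right)} = 12 H^{4}$ ($Q{\left(H \right)} = - 4 \left(- 3 \left(H H\right)^{2}\right) = - 4 \left(- 3 \left(H^{2}\right)^{2}\right) = - 4 \left(- 3 H^{4}\right) = 12 H^{4}$)
$R{\left(k,D \right)} = D + D k$
$- R{\left(Q{\left(12 \right)},281 \right)} = - 281 \left(1 + 12 \cdot 12^{4}\right) = - 281 \left(1 + 12 \cdot 20736\right) = - 281 \left(1 + 248832\right) = - 281 \cdot 248833 = \left(-1\right) 69922073 = -69922073$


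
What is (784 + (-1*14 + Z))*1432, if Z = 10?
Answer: 1116960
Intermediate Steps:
(784 + (-1*14 + Z))*1432 = (784 + (-1*14 + 10))*1432 = (784 + (-14 + 10))*1432 = (784 - 4)*1432 = 780*1432 = 1116960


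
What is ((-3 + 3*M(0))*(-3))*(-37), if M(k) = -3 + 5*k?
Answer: -1332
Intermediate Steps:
((-3 + 3*M(0))*(-3))*(-37) = ((-3 + 3*(-3 + 5*0))*(-3))*(-37) = ((-3 + 3*(-3 + 0))*(-3))*(-37) = ((-3 + 3*(-3))*(-3))*(-37) = ((-3 - 9)*(-3))*(-37) = -12*(-3)*(-37) = 36*(-37) = -1332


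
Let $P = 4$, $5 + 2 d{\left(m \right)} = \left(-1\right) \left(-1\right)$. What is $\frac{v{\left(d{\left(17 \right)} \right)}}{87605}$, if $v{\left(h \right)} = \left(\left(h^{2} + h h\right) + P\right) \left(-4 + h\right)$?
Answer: $- \frac{72}{87605} \approx -0.00082187$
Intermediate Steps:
$d{\left(m \right)} = -2$ ($d{\left(m \right)} = - \frac{5}{2} + \frac{\left(-1\right) \left(-1\right)}{2} = - \frac{5}{2} + \frac{1}{2} \cdot 1 = - \frac{5}{2} + \frac{1}{2} = -2$)
$v{\left(h \right)} = \left(-4 + h\right) \left(4 + 2 h^{2}\right)$ ($v{\left(h \right)} = \left(\left(h^{2} + h h\right) + 4\right) \left(-4 + h\right) = \left(\left(h^{2} + h^{2}\right) + 4\right) \left(-4 + h\right) = \left(2 h^{2} + 4\right) \left(-4 + h\right) = \left(4 + 2 h^{2}\right) \left(-4 + h\right) = \left(-4 + h\right) \left(4 + 2 h^{2}\right)$)
$\frac{v{\left(d{\left(17 \right)} \right)}}{87605} = \frac{-16 - 8 \left(-2\right)^{2} + 2 \left(-2\right)^{3} + 4 \left(-2\right)}{87605} = \left(-16 - 32 + 2 \left(-8\right) - 8\right) \frac{1}{87605} = \left(-16 - 32 - 16 - 8\right) \frac{1}{87605} = \left(-72\right) \frac{1}{87605} = - \frac{72}{87605}$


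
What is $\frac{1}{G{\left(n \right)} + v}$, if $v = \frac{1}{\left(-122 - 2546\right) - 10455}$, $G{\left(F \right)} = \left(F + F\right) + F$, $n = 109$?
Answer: $\frac{13123}{4291220} \approx 0.0030581$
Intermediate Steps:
$G{\left(F \right)} = 3 F$ ($G{\left(F \right)} = 2 F + F = 3 F$)
$v = - \frac{1}{13123}$ ($v = \frac{1}{\left(-122 - 2546\right) - 10455} = \frac{1}{-2668 - 10455} = \frac{1}{-13123} = - \frac{1}{13123} \approx -7.6202 \cdot 10^{-5}$)
$\frac{1}{G{\left(n \right)} + v} = \frac{1}{3 \cdot 109 - \frac{1}{13123}} = \frac{1}{327 - \frac{1}{13123}} = \frac{1}{\frac{4291220}{13123}} = \frac{13123}{4291220}$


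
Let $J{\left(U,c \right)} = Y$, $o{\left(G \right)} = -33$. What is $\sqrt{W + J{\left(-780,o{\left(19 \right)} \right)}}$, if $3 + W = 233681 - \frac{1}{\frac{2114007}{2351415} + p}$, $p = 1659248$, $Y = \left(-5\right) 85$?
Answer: $\frac{2 \sqrt{98629397984120259637741775237}}{1300527583309} \approx 482.96$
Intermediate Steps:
$Y = -425$
$J{\left(U,c \right)} = -425$
$W = \frac{303904684611696697}{1300527583309}$ ($W = -3 + \left(233681 - \frac{1}{\frac{2114007}{2351415} + 1659248}\right) = -3 + \left(233681 - \frac{1}{2114007 \cdot \frac{1}{2351415} + 1659248}\right) = -3 + \left(233681 - \frac{1}{\frac{704669}{783805} + 1659248}\right) = -3 + \left(233681 - \frac{1}{\frac{1300527583309}{783805}}\right) = -3 + \left(233681 - \frac{783805}{1300527583309}\right) = -3 + \frac{303908586194446624}{1300527583309} = \frac{303904684611696697}{1300527583309} \approx 2.3368 \cdot 10^{5}$)
$\sqrt{W + J{\left(-780,o{\left(19 \right)} \right)}} = \sqrt{\frac{303904684611696697}{1300527583309} - 425} = \sqrt{\frac{303351960388790372}{1300527583309}} = \frac{2 \sqrt{98629397984120259637741775237}}{1300527583309}$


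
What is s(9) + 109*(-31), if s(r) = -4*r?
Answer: -3415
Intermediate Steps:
s(9) + 109*(-31) = -4*9 + 109*(-31) = -36 - 3379 = -3415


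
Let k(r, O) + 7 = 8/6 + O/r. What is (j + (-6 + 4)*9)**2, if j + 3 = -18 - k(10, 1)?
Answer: 1006009/900 ≈ 1117.8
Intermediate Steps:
k(r, O) = -17/3 + O/r (k(r, O) = -7 + (8/6 + O/r) = -7 + (8*(1/6) + O/r) = -7 + (4/3 + O/r) = -17/3 + O/r)
j = -463/30 (j = -3 + (-18 - (-17/3 + 1/10)) = -3 + (-18 - 1*(-167/30)) = -3 + (-18 + 167/30) = -3 - 373/30 = -463/30 ≈ -15.433)
(j + (-6 + 4)*9)**2 = (-463/30 + (-6 + 4)*9)**2 = (-463/30 - 2*9)**2 = (-463/30 - 18)**2 = (-1003/30)**2 = 1006009/900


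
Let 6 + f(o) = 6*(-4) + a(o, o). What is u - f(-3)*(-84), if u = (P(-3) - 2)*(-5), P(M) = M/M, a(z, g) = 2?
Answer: -2347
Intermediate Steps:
P(M) = 1
f(o) = -28 (f(o) = -6 + (6*(-4) + 2) = -6 + (-24 + 2) = -6 - 22 = -28)
u = 5 (u = (1 - 2)*(-5) = -1*(-5) = 5)
u - f(-3)*(-84) = 5 - 1*(-28)*(-84) = 5 + 28*(-84) = 5 - 2352 = -2347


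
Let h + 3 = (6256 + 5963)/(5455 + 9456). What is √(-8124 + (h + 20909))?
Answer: √2842105503731/14911 ≈ 113.06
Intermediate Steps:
h = -32514/14911 (h = -3 + (6256 + 5963)/(5455 + 9456) = -3 + 12219/14911 = -32514/14911 ≈ -2.1805)
√(-8124 + (h + 20909)) = √(-8124 + (-32514/14911 + 20909)) = √(-8124 + 311741585/14911) = √(190604621/14911) = √2842105503731/14911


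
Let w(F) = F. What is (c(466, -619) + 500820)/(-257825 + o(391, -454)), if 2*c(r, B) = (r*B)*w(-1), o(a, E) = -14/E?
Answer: -146425669/58526268 ≈ -2.5019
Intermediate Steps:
c(r, B) = -B*r/2 (c(r, B) = ((r*B)*(-1))/2 = ((B*r)*(-1))/2 = (-B*r)/2 = -B*r/2)
(c(466, -619) + 500820)/(-257825 + o(391, -454)) = (-½*(-619)*466 + 500820)/(-257825 - 14/(-454)) = (144227 + 500820)/(-257825 - 14*(-1/454)) = 645047/(-257825 + 7/227) = 645047/(-58526268/227) = 645047*(-227/58526268) = -146425669/58526268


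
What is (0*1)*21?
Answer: 0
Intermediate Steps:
(0*1)*21 = 0*21 = 0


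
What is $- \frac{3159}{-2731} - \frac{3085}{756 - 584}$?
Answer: $- \frac{7881787}{469732} \approx -16.779$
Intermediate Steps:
$- \frac{3159}{-2731} - \frac{3085}{756 - 584} = \left(-3159\right) \left(- \frac{1}{2731}\right) - \frac{3085}{172} = \frac{3159}{2731} - \frac{3085}{172} = - \frac{7881787}{469732}$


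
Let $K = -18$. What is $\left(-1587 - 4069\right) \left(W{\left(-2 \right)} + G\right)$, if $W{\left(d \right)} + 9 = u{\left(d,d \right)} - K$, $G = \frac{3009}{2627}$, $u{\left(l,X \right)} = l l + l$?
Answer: $- \frac{180460336}{2627} \approx -68695.0$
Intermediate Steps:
$u{\left(l,X \right)} = l + l^{2}$ ($u{\left(l,X \right)} = l^{2} + l = l + l^{2}$)
$G = \frac{3009}{2627}$ ($G = 3009 \cdot \frac{1}{2627} = \frac{3009}{2627} \approx 1.1454$)
$W{\left(d \right)} = 9 + d \left(1 + d\right)$ ($W{\left(d \right)} = -9 + \left(d \left(1 + d\right) - -18\right) = -9 + \left(d \left(1 + d\right) + 18\right) = -9 + \left(18 + d \left(1 + d\right)\right) = 9 + d \left(1 + d\right)$)
$\left(-1587 - 4069\right) \left(W{\left(-2 \right)} + G\right) = \left(-1587 - 4069\right) \left(\left(9 - 2 \left(1 - 2\right)\right) + \frac{3009}{2627}\right) = - 5656 \left(\left(9 - -2\right) + \frac{3009}{2627}\right) = - 5656 \left(\left(9 + 2\right) + \frac{3009}{2627}\right) = - 5656 \left(11 + \frac{3009}{2627}\right) = \left(-5656\right) \frac{31906}{2627} = - \frac{180460336}{2627}$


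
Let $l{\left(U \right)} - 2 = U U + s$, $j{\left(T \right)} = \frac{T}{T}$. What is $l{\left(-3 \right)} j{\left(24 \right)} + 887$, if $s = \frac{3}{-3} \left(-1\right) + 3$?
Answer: $902$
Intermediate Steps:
$j{\left(T \right)} = 1$
$s = 4$ ($s = 3 \left(- \frac{1}{3}\right) \left(-1\right) + 3 = \left(-1\right) \left(-1\right) + 3 = 1 + 3 = 4$)
$l{\left(U \right)} = 6 + U^{2}$ ($l{\left(U \right)} = 2 + \left(U U + 4\right) = 2 + \left(U^{2} + 4\right) = 2 + \left(4 + U^{2}\right) = 6 + U^{2}$)
$l{\left(-3 \right)} j{\left(24 \right)} + 887 = \left(6 + \left(-3\right)^{2}\right) 1 + 887 = \left(6 + 9\right) 1 + 887 = 15 \cdot 1 + 887 = 15 + 887 = 902$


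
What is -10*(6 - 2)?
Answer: -40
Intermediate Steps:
-10*(6 - 2) = -10*4 = -5*8 = -40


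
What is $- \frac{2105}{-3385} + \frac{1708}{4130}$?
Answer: $\frac{206789}{199715} \approx 1.0354$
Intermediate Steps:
$- \frac{2105}{-3385} + \frac{1708}{4130} = \left(-2105\right) \left(- \frac{1}{3385}\right) + 1708 \cdot \frac{1}{4130} = \frac{421}{677} + \frac{122}{295} = \frac{206789}{199715}$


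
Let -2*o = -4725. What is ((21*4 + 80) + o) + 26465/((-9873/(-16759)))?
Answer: 936942139/19746 ≈ 47450.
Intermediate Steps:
o = 4725/2 (o = -½*(-4725) = 4725/2 ≈ 2362.5)
((21*4 + 80) + o) + 26465/((-9873/(-16759))) = ((21*4 + 80) + 4725/2) + 26465/((-9873/(-16759))) = ((84 + 80) + 4725/2) + 26465/((-9873*(-1/16759))) = (164 + 4725/2) + 26465/(9873/16759) = 5053/2 + 26465*(16759/9873) = 5053/2 + 443526935/9873 = 936942139/19746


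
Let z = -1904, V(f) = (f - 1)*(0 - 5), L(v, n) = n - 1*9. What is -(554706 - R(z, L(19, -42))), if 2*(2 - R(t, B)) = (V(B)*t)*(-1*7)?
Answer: -2287344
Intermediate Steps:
L(v, n) = -9 + n (L(v, n) = n - 9 = -9 + n)
V(f) = 5 - 5*f (V(f) = (-1 + f)*(-5) = 5 - 5*f)
R(t, B) = 2 + 7*t*(5 - 5*B)/2 (R(t, B) = 2 - (5 - 5*B)*t*(-1*7)/2 = 2 - t*(5 - 5*B)*(-7)/2 = 2 - (-7)*t*(5 - 5*B)/2 = 2 + 7*t*(5 - 5*B)/2)
-(554706 - R(z, L(19, -42))) = -(554706 - (2 - 35/2*(-1904)*(-1 + (-9 - 42)))) = -(554706 - (2 - 35/2*(-1904)*(-1 - 51))) = -(554706 - (2 - 35/2*(-1904)*(-52))) = -(554706 - (2 - 1732640)) = -(554706 - 1*(-1732638)) = -(554706 + 1732638) = -1*2287344 = -2287344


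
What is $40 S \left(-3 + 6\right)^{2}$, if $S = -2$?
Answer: $-720$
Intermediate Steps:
$40 S \left(-3 + 6\right)^{2} = 40 \left(-2\right) \left(-3 + 6\right)^{2} = - 80 \cdot 3^{2} = \left(-80\right) 9 = -720$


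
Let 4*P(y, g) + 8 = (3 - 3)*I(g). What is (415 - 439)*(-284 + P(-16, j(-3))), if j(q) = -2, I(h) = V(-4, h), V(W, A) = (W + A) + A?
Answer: 6864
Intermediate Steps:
V(W, A) = W + 2*A (V(W, A) = (A + W) + A = W + 2*A)
I(h) = -4 + 2*h
P(y, g) = -2 (P(y, g) = -2 + ((3 - 3)*(-4 + 2*g))/4 = -2 + (0*(-4 + 2*g))/4 = -2 + (1/4)*0 = -2 + 0 = -2)
(415 - 439)*(-284 + P(-16, j(-3))) = (415 - 439)*(-284 - 2) = -24*(-286) = 6864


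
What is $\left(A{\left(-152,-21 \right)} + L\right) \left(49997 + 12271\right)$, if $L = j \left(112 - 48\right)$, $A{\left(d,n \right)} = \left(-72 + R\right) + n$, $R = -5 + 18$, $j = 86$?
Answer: $337741632$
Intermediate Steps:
$R = 13$
$A{\left(d,n \right)} = -59 + n$ ($A{\left(d,n \right)} = \left(-72 + 13\right) + n = -59 + n$)
$L = 5504$ ($L = 86 \left(112 - 48\right) = 86 \cdot 64 = 5504$)
$\left(A{\left(-152,-21 \right)} + L\right) \left(49997 + 12271\right) = \left(\left(-59 - 21\right) + 5504\right) \left(49997 + 12271\right) = \left(-80 + 5504\right) 62268 = 5424 \cdot 62268 = 337741632$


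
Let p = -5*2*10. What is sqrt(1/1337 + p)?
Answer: I*sqrt(178755563)/1337 ≈ 10.0*I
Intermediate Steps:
p = -100 (p = -10*10 = -100)
sqrt(1/1337 + p) = sqrt(1/1337 - 100) = sqrt(-133699/1337) = I*sqrt(178755563)/1337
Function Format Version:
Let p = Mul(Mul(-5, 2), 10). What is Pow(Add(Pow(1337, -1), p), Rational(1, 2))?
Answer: Mul(Rational(1, 1337), I, Pow(178755563, Rational(1, 2))) ≈ Mul(10.000, I)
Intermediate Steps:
p = -100 (p = Mul(-10, 10) = -100)
Pow(Add(Pow(1337, -1), p), Rational(1, 2)) = Pow(Add(Pow(1337, -1), -100), Rational(1, 2)) = Pow(Add(Rational(1, 1337), -100), Rational(1, 2)) = Pow(Rational(-133699, 1337), Rational(1, 2)) = Mul(Rational(1, 1337), I, Pow(178755563, Rational(1, 2)))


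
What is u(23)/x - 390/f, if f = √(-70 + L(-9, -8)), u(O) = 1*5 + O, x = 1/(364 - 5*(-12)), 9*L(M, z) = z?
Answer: 11872 + 585*I*√638/319 ≈ 11872.0 + 46.321*I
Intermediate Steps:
L(M, z) = z/9
x = 1/424 (x = 1/(364 + 60) = 1/424 ≈ 0.0023585)
u(O) = 5 + O
f = I*√638/3 (f = √(-70 + (⅑)*(-8)) = √(-70 - 8/9) = √(-638/9) = I*√638/3 ≈ 8.4196*I)
u(23)/x - 390/f = (5 + 23)/(1/424) - 390*(-3*I*√638/638) = 28*424 - (-585)*I*√638/319 = 11872 + 585*I*√638/319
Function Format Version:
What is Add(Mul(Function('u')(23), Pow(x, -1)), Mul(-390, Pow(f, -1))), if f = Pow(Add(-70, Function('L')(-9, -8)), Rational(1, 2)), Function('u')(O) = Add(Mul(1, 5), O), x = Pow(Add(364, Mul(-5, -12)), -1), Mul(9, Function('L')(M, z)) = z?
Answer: Add(11872, Mul(Rational(585, 319), I, Pow(638, Rational(1, 2)))) ≈ Add(11872., Mul(46.321, I))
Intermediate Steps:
Function('L')(M, z) = Mul(Rational(1, 9), z)
x = Rational(1, 424) (x = Pow(Add(364, 60), -1) = Pow(424, -1) = Rational(1, 424) ≈ 0.0023585)
Function('u')(O) = Add(5, O)
f = Mul(Rational(1, 3), I, Pow(638, Rational(1, 2))) (f = Pow(Add(-70, Mul(Rational(1, 9), -8)), Rational(1, 2)) = Pow(Add(-70, Rational(-8, 9)), Rational(1, 2)) = Pow(Rational(-638, 9), Rational(1, 2)) = Mul(Rational(1, 3), I, Pow(638, Rational(1, 2))) ≈ Mul(8.4196, I))
Add(Mul(Function('u')(23), Pow(x, -1)), Mul(-390, Pow(f, -1))) = Add(Mul(Add(5, 23), Pow(Rational(1, 424), -1)), Mul(-390, Pow(Mul(Rational(1, 3), I, Pow(638, Rational(1, 2))), -1))) = Add(Mul(28, 424), Mul(-390, Mul(Rational(-3, 638), I, Pow(638, Rational(1, 2))))) = Add(11872, Mul(Rational(585, 319), I, Pow(638, Rational(1, 2))))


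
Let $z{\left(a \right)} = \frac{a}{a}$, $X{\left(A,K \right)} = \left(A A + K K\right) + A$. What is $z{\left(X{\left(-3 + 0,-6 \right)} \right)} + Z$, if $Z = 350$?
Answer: $351$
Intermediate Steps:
$X{\left(A,K \right)} = A + A^{2} + K^{2}$ ($X{\left(A,K \right)} = \left(A^{2} + K^{2}\right) + A = A + A^{2} + K^{2}$)
$z{\left(a \right)} = 1$
$z{\left(X{\left(-3 + 0,-6 \right)} \right)} + Z = 1 + 350 = 351$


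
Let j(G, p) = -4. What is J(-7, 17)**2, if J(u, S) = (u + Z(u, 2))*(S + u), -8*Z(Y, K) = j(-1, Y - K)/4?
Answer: 75625/16 ≈ 4726.6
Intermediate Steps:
Z(Y, K) = 1/8 (Z(Y, K) = -(-1)/(2*4) = -1/8*(-1) = 1/8)
J(u, S) = (1/8 + u)*(S + u) (J(u, S) = (u + 1/8)*(S + u) = (1/8 + u)*(S + u))
J(-7, 17)**2 = ((-7)**2 + (1/8)*17 + (1/8)*(-7) + 17*(-7))**2 = (49 + 17/8 - 7/8 - 119)**2 = (-275/4)**2 = 75625/16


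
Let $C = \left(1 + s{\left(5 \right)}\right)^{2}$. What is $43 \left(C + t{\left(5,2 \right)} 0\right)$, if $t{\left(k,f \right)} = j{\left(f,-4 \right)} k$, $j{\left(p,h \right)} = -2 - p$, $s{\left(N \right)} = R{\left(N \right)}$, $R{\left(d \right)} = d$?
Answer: $1548$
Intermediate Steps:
$s{\left(N \right)} = N$
$t{\left(k,f \right)} = k \left(-2 - f\right)$ ($t{\left(k,f \right)} = \left(-2 - f\right) k = k \left(-2 - f\right)$)
$C = 36$ ($C = \left(1 + 5\right)^{2} = 6^{2} = 36$)
$43 \left(C + t{\left(5,2 \right)} 0\right) = 43 \left(36 + \left(-1\right) 5 \left(2 + 2\right) 0\right) = 43 \left(36 + \left(-1\right) 5 \cdot 4 \cdot 0\right) = 43 \left(36 - 0\right) = 43 \left(36 + 0\right) = 43 \cdot 36 = 1548$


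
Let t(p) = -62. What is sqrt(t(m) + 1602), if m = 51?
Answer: 2*sqrt(385) ≈ 39.243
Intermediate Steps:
sqrt(t(m) + 1602) = sqrt(-62 + 1602) = sqrt(1540) = 2*sqrt(385)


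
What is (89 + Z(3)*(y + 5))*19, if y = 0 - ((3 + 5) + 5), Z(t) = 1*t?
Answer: 1235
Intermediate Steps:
Z(t) = t
y = -13 (y = 0 - (8 + 5) = 0 - 1*13 = 0 - 13 = -13)
(89 + Z(3)*(y + 5))*19 = (89 + 3*(-13 + 5))*19 = (89 + 3*(-8))*19 = (89 - 24)*19 = 65*19 = 1235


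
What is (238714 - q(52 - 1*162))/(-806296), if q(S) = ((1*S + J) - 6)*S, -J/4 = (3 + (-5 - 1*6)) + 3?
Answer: -114077/403148 ≈ -0.28297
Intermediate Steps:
J = 20 (J = -4*((3 + (-5 - 1*6)) + 3) = -4*((3 + (-5 - 6)) + 3) = -4*((3 - 11) + 3) = -4*(-8 + 3) = -4*(-5) = 20)
q(S) = S*(14 + S) (q(S) = ((1*S + 20) - 6)*S = ((S + 20) - 6)*S = ((20 + S) - 6)*S = (14 + S)*S = S*(14 + S))
(238714 - q(52 - 1*162))/(-806296) = (238714 - (52 - 1*162)*(14 + (52 - 1*162)))/(-806296) = (238714 - (52 - 162)*(14 + (52 - 162)))*(-1/806296) = (238714 - (-110)*(14 - 110))*(-1/806296) = (238714 - (-110)*(-96))*(-1/806296) = (238714 - 1*10560)*(-1/806296) = (238714 - 10560)*(-1/806296) = 228154*(-1/806296) = -114077/403148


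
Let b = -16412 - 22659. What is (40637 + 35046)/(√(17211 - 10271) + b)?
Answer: -2957010493/1526536101 - 151366*√1735/1526536101 ≈ -1.9412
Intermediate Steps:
b = -39071
(40637 + 35046)/(√(17211 - 10271) + b) = (40637 + 35046)/(√(17211 - 10271) - 39071) = 75683/(√6940 - 39071) = 75683/(2*√1735 - 39071) = 75683/(-39071 + 2*√1735)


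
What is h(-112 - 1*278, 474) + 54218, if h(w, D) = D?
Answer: 54692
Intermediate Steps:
h(-112 - 1*278, 474) + 54218 = 474 + 54218 = 54692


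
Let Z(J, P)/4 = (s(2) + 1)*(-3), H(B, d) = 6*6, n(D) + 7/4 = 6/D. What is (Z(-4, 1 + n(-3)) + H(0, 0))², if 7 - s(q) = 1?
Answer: 2304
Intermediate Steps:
n(D) = -7/4 + 6/D
s(q) = 6 (s(q) = 7 - 1*1 = 7 - 1 = 6)
H(B, d) = 36
Z(J, P) = -84 (Z(J, P) = 4*((6 + 1)*(-3)) = 4*(7*(-3)) = 4*(-21) = -84)
(Z(-4, 1 + n(-3)) + H(0, 0))² = (-84 + 36)² = (-48)² = 2304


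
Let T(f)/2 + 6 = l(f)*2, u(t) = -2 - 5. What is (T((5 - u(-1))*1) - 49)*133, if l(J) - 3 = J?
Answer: -133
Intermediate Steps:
l(J) = 3 + J
u(t) = -7
T(f) = 4*f (T(f) = -12 + 2*((3 + f)*2) = -12 + 2*(6 + 2*f) = -12 + (12 + 4*f) = 4*f)
(T((5 - u(-1))*1) - 49)*133 = (4*((5 - 1*(-7))*1) - 49)*133 = (4*((5 + 7)*1) - 49)*133 = (4*(12*1) - 49)*133 = (4*12 - 49)*133 = (48 - 49)*133 = -1*133 = -133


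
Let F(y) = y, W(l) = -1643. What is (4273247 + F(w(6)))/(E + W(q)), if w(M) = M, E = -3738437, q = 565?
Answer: -4273253/3740080 ≈ -1.1426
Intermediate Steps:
(4273247 + F(w(6)))/(E + W(q)) = (4273247 + 6)/(-3738437 - 1643) = 4273253/(-3740080) = 4273253*(-1/3740080) = -4273253/3740080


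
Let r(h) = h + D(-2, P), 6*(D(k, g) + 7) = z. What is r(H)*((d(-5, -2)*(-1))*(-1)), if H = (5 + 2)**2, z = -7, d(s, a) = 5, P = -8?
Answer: 1225/6 ≈ 204.17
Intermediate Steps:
H = 49 (H = 7**2 = 49)
D(k, g) = -49/6 (D(k, g) = -7 + (1/6)*(-7) = -7 - 7/6 = -49/6)
r(h) = -49/6 + h (r(h) = h - 49/6 = -49/6 + h)
r(H)*((d(-5, -2)*(-1))*(-1)) = (-49/6 + 49)*((5*(-1))*(-1)) = 245*(-5*(-1))/6 = (245/6)*5 = 1225/6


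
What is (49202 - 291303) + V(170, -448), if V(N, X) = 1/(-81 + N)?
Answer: -21546988/89 ≈ -2.4210e+5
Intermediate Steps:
(49202 - 291303) + V(170, -448) = (49202 - 291303) + 1/(-81 + 170) = -242101 + 1/89 = -21546988/89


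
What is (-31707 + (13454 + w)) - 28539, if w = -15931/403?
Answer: -18873107/403 ≈ -46832.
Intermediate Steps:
w = -15931/403 (w = -15931*1/403 = -15931/403 ≈ -39.531)
(-31707 + (13454 + w)) - 28539 = (-31707 + (13454 - 15931/403)) - 28539 = (-31707 + 5406031/403) - 28539 = -7371890/403 - 28539 = -18873107/403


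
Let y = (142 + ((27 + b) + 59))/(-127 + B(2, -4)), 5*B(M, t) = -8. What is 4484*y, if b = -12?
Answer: -4842720/643 ≈ -7531.4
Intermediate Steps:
B(M, t) = -8/5 (B(M, t) = (1/5)*(-8) = -8/5)
y = -1080/643 (y = (142 + ((27 - 12) + 59))/(-127 - 8/5) = (142 + (15 + 59))/(-643/5) = (142 + 74)*(-5/643) = 216*(-5/643) = -1080/643 ≈ -1.6796)
4484*y = 4484*(-1080/643) = -4842720/643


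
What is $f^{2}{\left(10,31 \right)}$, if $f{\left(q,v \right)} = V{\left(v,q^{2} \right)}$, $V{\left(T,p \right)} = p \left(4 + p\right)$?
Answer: $108160000$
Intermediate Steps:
$f{\left(q,v \right)} = q^{2} \left(4 + q^{2}\right)$
$f^{2}{\left(10,31 \right)} = \left(10^{2} \left(4 + 10^{2}\right)\right)^{2} = \left(100 \left(4 + 100\right)\right)^{2} = \left(100 \cdot 104\right)^{2} = 10400^{2} = 108160000$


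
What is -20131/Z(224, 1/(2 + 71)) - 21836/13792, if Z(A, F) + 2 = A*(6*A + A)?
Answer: -993388129/605520520 ≈ -1.6406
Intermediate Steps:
Z(A, F) = -2 + 7*A² (Z(A, F) = -2 + A*(6*A + A) = -2 + A*(7*A) = -2 + 7*A²)
-20131/Z(224, 1/(2 + 71)) - 21836/13792 = -20131/(-2 + 7*224²) - 21836/13792 = -20131/(-2 + 7*50176) - 21836*1/13792 = -20131/(-2 + 351232) - 5459/3448 = -20131/351230 - 5459/3448 = -993388129/605520520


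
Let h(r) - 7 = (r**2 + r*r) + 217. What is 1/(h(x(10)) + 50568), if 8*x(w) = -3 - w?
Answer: 32/1625513 ≈ 1.9686e-5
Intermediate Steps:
x(w) = -3/8 - w/8 (x(w) = (-3 - w)/8 = -3/8 - w/8)
h(r) = 224 + 2*r**2 (h(r) = 7 + ((r**2 + r*r) + 217) = 7 + ((r**2 + r**2) + 217) = 7 + (2*r**2 + 217) = 7 + (217 + 2*r**2) = 224 + 2*r**2)
1/(h(x(10)) + 50568) = 1/((224 + 2*(-3/8 - 1/8*10)**2) + 50568) = 1/((224 + 2*(-3/8 - 5/4)**2) + 50568) = 1/((224 + 2*(-13/8)**2) + 50568) = 1/((224 + 2*(169/64)) + 50568) = 1/((224 + 169/32) + 50568) = 1/(7337/32 + 50568) = 1/(1625513/32) = 32/1625513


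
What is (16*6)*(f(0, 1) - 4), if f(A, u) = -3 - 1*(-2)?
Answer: -480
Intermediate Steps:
f(A, u) = -1 (f(A, u) = -3 + 2 = -1)
(16*6)*(f(0, 1) - 4) = (16*6)*(-1 - 4) = 96*(-5) = -480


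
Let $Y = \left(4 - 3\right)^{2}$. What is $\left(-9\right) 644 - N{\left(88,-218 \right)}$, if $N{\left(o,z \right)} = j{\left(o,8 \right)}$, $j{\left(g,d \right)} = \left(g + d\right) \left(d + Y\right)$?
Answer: $-6660$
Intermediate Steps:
$Y = 1$ ($Y = 1^{2} = 1$)
$j{\left(g,d \right)} = \left(1 + d\right) \left(d + g\right)$ ($j{\left(g,d \right)} = \left(g + d\right) \left(d + 1\right) = \left(d + g\right) \left(1 + d\right) = \left(1 + d\right) \left(d + g\right)$)
$N{\left(o,z \right)} = 72 + 9 o$ ($N{\left(o,z \right)} = 8 + o + 8^{2} + 8 o = 8 + o + 64 + 8 o = 72 + 9 o$)
$\left(-9\right) 644 - N{\left(88,-218 \right)} = \left(-9\right) 644 - \left(72 + 9 \cdot 88\right) = -5796 - \left(72 + 792\right) = -5796 - 864 = -6660$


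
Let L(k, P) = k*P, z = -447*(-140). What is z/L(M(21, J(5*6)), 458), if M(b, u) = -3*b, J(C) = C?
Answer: -1490/687 ≈ -2.1688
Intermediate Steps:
z = 62580
L(k, P) = P*k
z/L(M(21, J(5*6)), 458) = 62580/((458*(-3*21))) = 62580/((458*(-63))) = 62580/(-28854) = 62580*(-1/28854) = -1490/687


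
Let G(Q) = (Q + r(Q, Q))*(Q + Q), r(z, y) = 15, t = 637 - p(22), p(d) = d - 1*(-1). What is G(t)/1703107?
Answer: 772412/1703107 ≈ 0.45353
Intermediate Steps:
p(d) = 1 + d (p(d) = d + 1 = 1 + d)
t = 614 (t = 637 - (1 + 22) = 637 - 1*23 = 637 - 23 = 614)
G(Q) = 2*Q*(15 + Q) (G(Q) = (Q + 15)*(Q + Q) = (15 + Q)*(2*Q) = 2*Q*(15 + Q))
G(t)/1703107 = (2*614*(15 + 614))/1703107 = (2*614*629)*(1/1703107) = 772412*(1/1703107) = 772412/1703107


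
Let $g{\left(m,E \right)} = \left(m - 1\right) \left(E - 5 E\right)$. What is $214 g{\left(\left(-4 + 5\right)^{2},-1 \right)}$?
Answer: $0$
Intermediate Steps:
$g{\left(m,E \right)} = - 4 E \left(-1 + m\right)$ ($g{\left(m,E \right)} = \left(-1 + m\right) \left(- 4 E\right) = - 4 E \left(-1 + m\right)$)
$214 g{\left(\left(-4 + 5\right)^{2},-1 \right)} = 214 \cdot 4 \left(-1\right) \left(1 - \left(-4 + 5\right)^{2}\right) = 214 \cdot 4 \left(-1\right) \left(1 - 1^{2}\right) = 214 \cdot 4 \left(-1\right) \left(1 - 1\right) = 214 \cdot 4 \left(-1\right) 0 = 214 \cdot 0 = 0$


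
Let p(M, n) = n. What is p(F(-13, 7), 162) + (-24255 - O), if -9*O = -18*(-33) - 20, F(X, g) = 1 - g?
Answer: -216263/9 ≈ -24029.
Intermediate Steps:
O = -574/9 (O = -(-18*(-33) - 20)/9 = -(594 - 20)/9 = -⅑*574 = -574/9 ≈ -63.778)
p(F(-13, 7), 162) + (-24255 - O) = 162 + (-24255 - 1*(-574/9)) = 162 + (-24255 + 574/9) = 162 - 217721/9 = -216263/9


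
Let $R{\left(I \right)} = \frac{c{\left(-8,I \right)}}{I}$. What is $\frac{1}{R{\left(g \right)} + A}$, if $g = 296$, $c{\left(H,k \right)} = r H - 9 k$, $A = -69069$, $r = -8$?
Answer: $- \frac{37}{2555878} \approx -1.4476 \cdot 10^{-5}$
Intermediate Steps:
$c{\left(H,k \right)} = - 9 k - 8 H$ ($c{\left(H,k \right)} = - 8 H - 9 k = - 9 k - 8 H$)
$R{\left(I \right)} = \frac{64 - 9 I}{I}$ ($R{\left(I \right)} = \frac{- 9 I - -64}{I} = \frac{- 9 I + 64}{I} = \frac{64 - 9 I}{I}$)
$\frac{1}{R{\left(g \right)} + A} = \frac{1}{\left(-9 + \frac{64}{296}\right) - 69069} = \frac{1}{\left(-9 + 64 \cdot \frac{1}{296}\right) - 69069} = \frac{1}{\left(-9 + \frac{8}{37}\right) - 69069} = \frac{1}{- \frac{325}{37} - 69069} = \frac{1}{- \frac{2555878}{37}} = - \frac{37}{2555878}$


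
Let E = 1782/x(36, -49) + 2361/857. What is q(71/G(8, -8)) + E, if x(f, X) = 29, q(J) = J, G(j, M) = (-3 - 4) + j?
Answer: 3360206/24853 ≈ 135.20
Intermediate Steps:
G(j, M) = -7 + j
E = 1595643/24853 (E = 1782/29 + 2361/857 = 1595643/24853 ≈ 64.203)
q(71/G(8, -8)) + E = 71/(-7 + 8) + 1595643/24853 = 71/1 + 1595643/24853 = 71*1 + 1595643/24853 = 71 + 1595643/24853 = 3360206/24853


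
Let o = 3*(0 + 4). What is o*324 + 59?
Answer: 3947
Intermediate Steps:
o = 12 (o = 3*4 = 12)
o*324 + 59 = 12*324 + 59 = 3888 + 59 = 3947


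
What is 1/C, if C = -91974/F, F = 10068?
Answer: -1678/15329 ≈ -0.10947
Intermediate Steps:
C = -15329/1678 (C = -91974/10068 = -91974*1/10068 = -15329/1678 ≈ -9.1353)
1/C = 1/(-15329/1678) = -1678/15329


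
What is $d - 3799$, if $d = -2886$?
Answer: $-6685$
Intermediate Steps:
$d - 3799 = -2886 - 3799 = -6685$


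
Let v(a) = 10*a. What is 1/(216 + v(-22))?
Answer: -1/4 ≈ -0.25000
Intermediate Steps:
1/(216 + v(-22)) = 1/(216 + 10*(-22)) = 1/(216 - 220) = 1/(-4) = -1/4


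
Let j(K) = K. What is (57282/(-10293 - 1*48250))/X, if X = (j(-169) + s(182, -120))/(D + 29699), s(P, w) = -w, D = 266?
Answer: 1716455130/2868607 ≈ 598.36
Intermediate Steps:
X = -49/29965 (X = (-169 - 1*(-120))/(266 + 29699) = (-169 + 120)/29965 = -49*1/29965 = -49/29965 ≈ -0.0016352)
(57282/(-10293 - 1*48250))/X = (57282/(-10293 - 1*48250))/(-49/29965) = (57282/(-10293 - 48250))*(-29965/49) = (57282/(-58543))*(-29965/49) = (57282*(-1/58543))*(-29965/49) = -57282/58543*(-29965/49) = 1716455130/2868607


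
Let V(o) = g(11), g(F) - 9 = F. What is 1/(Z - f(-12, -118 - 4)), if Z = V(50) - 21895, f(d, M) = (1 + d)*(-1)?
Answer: -1/21886 ≈ -4.5691e-5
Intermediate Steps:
g(F) = 9 + F
V(o) = 20 (V(o) = 9 + 11 = 20)
f(d, M) = -1 - d
Z = -21875 (Z = 20 - 21895 = -21875)
1/(Z - f(-12, -118 - 4)) = 1/(-21875 - (-1 - 1*(-12))) = 1/(-21875 - (-1 + 12)) = 1/(-21875 - 1*11) = 1/(-21875 - 11) = 1/(-21886) = -1/21886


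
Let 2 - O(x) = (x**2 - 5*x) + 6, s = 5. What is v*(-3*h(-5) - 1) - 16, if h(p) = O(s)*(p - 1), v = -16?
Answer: 1152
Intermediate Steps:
O(x) = -4 - x**2 + 5*x (O(x) = 2 - ((x**2 - 5*x) + 6) = 2 - (6 + x**2 - 5*x) = 2 + (-6 - x**2 + 5*x) = -4 - x**2 + 5*x)
h(p) = 4 - 4*p (h(p) = (-4 - 1*5**2 + 5*5)*(p - 1) = (-4 - 1*25 + 25)*(-1 + p) = (-4 - 25 + 25)*(-1 + p) = -4*(-1 + p) = 4 - 4*p)
v*(-3*h(-5) - 1) - 16 = -16*(-3*(4 - 4*(-5)) - 1) - 16 = -16*(-3*(4 + 20) - 1) - 16 = -16*(-3*24 - 1) - 16 = -16*(-72 - 1) - 16 = -16*(-73) - 16 = 1168 - 16 = 1152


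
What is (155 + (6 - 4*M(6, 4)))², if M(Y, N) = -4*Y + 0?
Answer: 66049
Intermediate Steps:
M(Y, N) = -4*Y
(155 + (6 - 4*M(6, 4)))² = (155 + (6 - (-16)*6))² = (155 + (6 - 4*(-24)))² = (155 + (6 + 96))² = (155 + 102)² = 257² = 66049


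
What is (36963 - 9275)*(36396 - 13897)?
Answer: 622952312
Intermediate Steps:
(36963 - 9275)*(36396 - 13897) = 27688*22499 = 622952312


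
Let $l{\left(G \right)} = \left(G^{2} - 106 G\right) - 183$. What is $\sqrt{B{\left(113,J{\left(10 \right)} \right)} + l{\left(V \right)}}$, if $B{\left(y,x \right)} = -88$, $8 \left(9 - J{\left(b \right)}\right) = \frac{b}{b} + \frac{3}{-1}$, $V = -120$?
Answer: $\sqrt{26849} \approx 163.86$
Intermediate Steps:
$J{\left(b \right)} = \frac{37}{4}$ ($J{\left(b \right)} = 9 - \frac{\frac{b}{b} + \frac{3}{-1}}{8} = 9 - \frac{1 + 3 \left(-1\right)}{8} = 9 - \frac{1 - 3}{8} = 9 - - \frac{1}{4} = 9 + \frac{1}{4} = \frac{37}{4}$)
$l{\left(G \right)} = -183 + G^{2} - 106 G$
$\sqrt{B{\left(113,J{\left(10 \right)} \right)} + l{\left(V \right)}} = \sqrt{-88 - \left(-12537 - 14400\right)} = \sqrt{-88 + \left(-183 + 14400 + 12720\right)} = \sqrt{-88 + 26937} = \sqrt{26849}$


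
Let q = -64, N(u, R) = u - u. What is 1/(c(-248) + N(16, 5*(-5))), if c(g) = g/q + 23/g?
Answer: 124/469 ≈ 0.26439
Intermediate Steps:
N(u, R) = 0
c(g) = 23/g - g/64 (c(g) = g/(-64) + 23/g = g*(-1/64) + 23/g = -g/64 + 23/g = 23/g - g/64)
1/(c(-248) + N(16, 5*(-5))) = 1/((23/(-248) - 1/64*(-248)) + 0) = 1/((23*(-1/248) + 31/8) + 0) = 1/((-23/248 + 31/8) + 0) = 1/(469/124 + 0) = 1/(469/124) = 124/469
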